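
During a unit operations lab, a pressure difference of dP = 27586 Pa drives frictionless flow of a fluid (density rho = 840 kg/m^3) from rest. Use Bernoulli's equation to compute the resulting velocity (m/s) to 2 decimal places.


v = sqrt(2*dP/rho)
v = sqrt(2*27586/840)
v = sqrt(65.680952)
v = 8.10 m/s


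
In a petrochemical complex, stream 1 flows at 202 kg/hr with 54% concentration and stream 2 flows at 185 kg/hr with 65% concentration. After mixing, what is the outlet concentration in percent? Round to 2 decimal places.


Mass balance on solute: F1*x1 + F2*x2 = F3*x3
F3 = F1 + F2 = 202 + 185 = 387 kg/hr
x3 = (F1*x1 + F2*x2)/F3
x3 = (202*0.54 + 185*0.65) / 387
x3 = 59.26%


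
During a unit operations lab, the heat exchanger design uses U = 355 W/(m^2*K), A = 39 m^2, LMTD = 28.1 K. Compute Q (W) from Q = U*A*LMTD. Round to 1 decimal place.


Q = U * A * LMTD
Q = 355 * 39 * 28.1
Q = 389044.5 W


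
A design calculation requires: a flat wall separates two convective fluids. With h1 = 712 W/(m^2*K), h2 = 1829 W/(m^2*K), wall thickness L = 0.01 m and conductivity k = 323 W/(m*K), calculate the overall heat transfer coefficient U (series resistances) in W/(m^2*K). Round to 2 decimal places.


1/U = 1/h1 + L/k + 1/h2
1/U = 1/712 + 0.01/323 + 1/1829
1/U = 0.0014044944 + 3.09598e-05 + 0.0005467469
1/U = 0.0019822011
U = 504.49 W/(m^2*K)


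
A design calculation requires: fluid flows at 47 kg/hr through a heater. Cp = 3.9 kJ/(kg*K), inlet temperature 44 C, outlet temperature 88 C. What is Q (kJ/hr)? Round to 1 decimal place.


Q = m_dot * Cp * (T2 - T1)
Q = 47 * 3.9 * (88 - 44)
Q = 47 * 3.9 * 44
Q = 8065.2 kJ/hr


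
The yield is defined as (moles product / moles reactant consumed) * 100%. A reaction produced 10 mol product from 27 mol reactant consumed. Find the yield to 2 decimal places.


Yield = (moles product / moles consumed) * 100%
Yield = (10 / 27) * 100
Yield = 0.3704 * 100
Yield = 37.04%


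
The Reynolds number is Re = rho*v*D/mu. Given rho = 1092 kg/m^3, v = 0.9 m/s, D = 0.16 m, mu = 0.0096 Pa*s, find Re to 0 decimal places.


Re = rho * v * D / mu
Re = 1092 * 0.9 * 0.16 / 0.0096
Re = 157.248 / 0.0096
Re = 16380


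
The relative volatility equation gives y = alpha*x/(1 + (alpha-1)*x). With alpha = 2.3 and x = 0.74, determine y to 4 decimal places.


y = alpha*x / (1 + (alpha-1)*x)
y = 2.3*0.74 / (1 + (2.3-1)*0.74)
y = 1.702 / (1 + 0.962)
y = 1.702 / 1.962
y = 0.8675


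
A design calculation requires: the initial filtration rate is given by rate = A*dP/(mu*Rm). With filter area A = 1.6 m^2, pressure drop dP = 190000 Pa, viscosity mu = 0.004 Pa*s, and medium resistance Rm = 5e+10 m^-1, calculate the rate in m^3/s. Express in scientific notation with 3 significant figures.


rate = A * dP / (mu * Rm)
rate = 1.6 * 190000 / (0.004 * 5e+10)
rate = 304000.0 / 2.000e+08
rate = 1.52e-03 m^3/s


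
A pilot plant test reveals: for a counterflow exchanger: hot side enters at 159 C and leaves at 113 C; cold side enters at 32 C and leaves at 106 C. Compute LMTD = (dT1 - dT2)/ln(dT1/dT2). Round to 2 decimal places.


dT1 = Th_in - Tc_out = 159 - 106 = 53
dT2 = Th_out - Tc_in = 113 - 32 = 81
LMTD = (dT1 - dT2) / ln(dT1/dT2)
LMTD = (53 - 81) / ln(53/81)
LMTD = 66.01 K


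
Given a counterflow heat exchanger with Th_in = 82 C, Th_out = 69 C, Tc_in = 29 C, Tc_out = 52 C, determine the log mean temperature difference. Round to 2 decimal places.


dT1 = Th_in - Tc_out = 82 - 52 = 30
dT2 = Th_out - Tc_in = 69 - 29 = 40
LMTD = (dT1 - dT2) / ln(dT1/dT2)
LMTD = (30 - 40) / ln(30/40)
LMTD = 34.76 K


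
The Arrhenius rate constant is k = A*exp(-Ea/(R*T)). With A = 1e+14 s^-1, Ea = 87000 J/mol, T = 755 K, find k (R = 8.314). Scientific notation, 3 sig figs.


k = A * exp(-Ea/(R*T))
k = 1e+14 * exp(-87000 / (8.314 * 755))
k = 1e+14 * exp(-13.85997)
k = 9.57e+07


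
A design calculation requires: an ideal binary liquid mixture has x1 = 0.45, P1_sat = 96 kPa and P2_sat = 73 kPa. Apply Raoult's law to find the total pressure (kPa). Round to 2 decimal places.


P = x1*P1_sat + x2*P2_sat
x2 = 1 - x1 = 1 - 0.45 = 0.55
P = 0.45*96 + 0.55*73
P = 43.2 + 40.15
P = 83.35 kPa


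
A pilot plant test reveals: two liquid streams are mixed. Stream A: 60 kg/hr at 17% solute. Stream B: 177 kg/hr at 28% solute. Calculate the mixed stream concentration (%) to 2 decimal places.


Mass balance on solute: F1*x1 + F2*x2 = F3*x3
F3 = F1 + F2 = 60 + 177 = 237 kg/hr
x3 = (F1*x1 + F2*x2)/F3
x3 = (60*0.17 + 177*0.28) / 237
x3 = 25.22%


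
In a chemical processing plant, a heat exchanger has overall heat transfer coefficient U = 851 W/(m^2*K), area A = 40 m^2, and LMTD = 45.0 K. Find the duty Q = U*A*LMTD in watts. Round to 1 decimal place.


Q = U * A * LMTD
Q = 851 * 40 * 45.0
Q = 1531800.0 W


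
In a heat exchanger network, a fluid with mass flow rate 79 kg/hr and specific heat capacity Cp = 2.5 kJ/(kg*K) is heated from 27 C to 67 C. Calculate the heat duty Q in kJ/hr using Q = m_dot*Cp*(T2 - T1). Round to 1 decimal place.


Q = m_dot * Cp * (T2 - T1)
Q = 79 * 2.5 * (67 - 27)
Q = 79 * 2.5 * 40
Q = 7900.0 kJ/hr


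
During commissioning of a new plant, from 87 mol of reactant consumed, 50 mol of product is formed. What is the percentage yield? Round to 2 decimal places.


Yield = (moles product / moles consumed) * 100%
Yield = (50 / 87) * 100
Yield = 0.5747 * 100
Yield = 57.47%


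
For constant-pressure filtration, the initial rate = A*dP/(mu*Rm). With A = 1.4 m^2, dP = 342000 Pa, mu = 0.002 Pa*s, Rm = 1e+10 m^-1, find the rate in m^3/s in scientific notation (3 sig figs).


rate = A * dP / (mu * Rm)
rate = 1.4 * 342000 / (0.002 * 1e+10)
rate = 478800.0 / 2.000e+07
rate = 2.39e-02 m^3/s


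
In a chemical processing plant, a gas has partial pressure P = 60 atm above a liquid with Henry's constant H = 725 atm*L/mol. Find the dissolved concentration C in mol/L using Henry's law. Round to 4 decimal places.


C = P / H
C = 60 / 725
C = 0.0828 mol/L


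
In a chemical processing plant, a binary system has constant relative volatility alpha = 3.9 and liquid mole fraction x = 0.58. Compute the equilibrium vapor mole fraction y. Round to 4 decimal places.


y = alpha*x / (1 + (alpha-1)*x)
y = 3.9*0.58 / (1 + (3.9-1)*0.58)
y = 2.262 / (1 + 1.682)
y = 2.262 / 2.682
y = 0.8434


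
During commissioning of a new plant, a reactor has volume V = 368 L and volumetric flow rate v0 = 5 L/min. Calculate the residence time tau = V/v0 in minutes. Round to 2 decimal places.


tau = V / v0
tau = 368 / 5
tau = 73.60 min


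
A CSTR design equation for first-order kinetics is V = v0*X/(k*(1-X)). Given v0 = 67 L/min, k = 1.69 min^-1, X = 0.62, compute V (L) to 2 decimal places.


V = v0 * X / (k * (1 - X))
V = 67 * 0.62 / (1.69 * (1 - 0.62))
V = 41.54 / (1.69 * 0.38)
V = 41.54 / 0.6422
V = 64.68 L


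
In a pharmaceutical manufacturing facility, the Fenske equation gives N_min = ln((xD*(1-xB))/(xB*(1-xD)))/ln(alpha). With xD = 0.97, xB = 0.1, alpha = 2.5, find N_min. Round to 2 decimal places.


N_min = ln((xD*(1-xB))/(xB*(1-xD))) / ln(alpha)
Numerator inside ln: 0.873 / 0.003 = 291.0
ln(291.0) = 5.673323
ln(alpha) = ln(2.5) = 0.916291
N_min = 5.673323 / 0.916291 = 6.19


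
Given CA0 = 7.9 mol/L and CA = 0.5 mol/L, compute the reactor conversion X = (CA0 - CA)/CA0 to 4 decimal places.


X = (CA0 - CA) / CA0
X = (7.9 - 0.5) / 7.9
X = 7.4 / 7.9
X = 0.9367


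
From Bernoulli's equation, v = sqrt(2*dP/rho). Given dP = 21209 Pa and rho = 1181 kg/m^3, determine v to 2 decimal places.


v = sqrt(2*dP/rho)
v = sqrt(2*21209/1181)
v = sqrt(35.917019)
v = 5.99 m/s


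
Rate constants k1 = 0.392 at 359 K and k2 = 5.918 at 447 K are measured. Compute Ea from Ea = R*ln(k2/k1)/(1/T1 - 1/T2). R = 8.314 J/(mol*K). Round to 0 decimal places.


Ea = R * ln(k2/k1) / (1/T1 - 1/T2)
ln(k2/k1) = ln(5.918/0.392) = 2.714492
1/T1 - 1/T2 = 1/359 - 1/447 = 0.000548378855
Ea = 8.314 * 2.714492 / 0.000548378855
Ea = 41155 J/mol


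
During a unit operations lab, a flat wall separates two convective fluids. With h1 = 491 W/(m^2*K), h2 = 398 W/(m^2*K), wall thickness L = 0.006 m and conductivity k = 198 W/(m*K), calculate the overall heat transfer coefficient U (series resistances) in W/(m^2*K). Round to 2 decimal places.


1/U = 1/h1 + L/k + 1/h2
1/U = 1/491 + 0.006/198 + 1/398
1/U = 0.0020366599 + 3.0303e-05 + 0.0025125628
1/U = 0.0045795257
U = 218.36 W/(m^2*K)


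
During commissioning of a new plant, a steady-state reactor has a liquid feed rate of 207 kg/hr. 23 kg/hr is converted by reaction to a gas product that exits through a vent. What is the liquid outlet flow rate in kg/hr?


Steady-state mass balance on the main outlet: F_out = F_in - F_removed
F_out = 207 - 23
F_out = 184 kg/hr


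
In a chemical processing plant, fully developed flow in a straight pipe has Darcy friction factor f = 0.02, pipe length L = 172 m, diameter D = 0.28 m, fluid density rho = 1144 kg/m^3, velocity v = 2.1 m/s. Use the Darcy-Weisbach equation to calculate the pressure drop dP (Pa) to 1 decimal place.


dP = f * (L/D) * (rho*v^2/2)
dP = 0.02 * (172/0.28) * (1144*2.1^2/2)
L/D = 614.28571429
rho*v^2/2 = 1144*4.41/2 = 2522.52
dP = 0.02 * 614.28571429 * 2522.52
dP = 30991.0 Pa


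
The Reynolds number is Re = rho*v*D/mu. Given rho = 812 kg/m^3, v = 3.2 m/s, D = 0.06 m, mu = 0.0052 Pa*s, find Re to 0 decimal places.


Re = rho * v * D / mu
Re = 812 * 3.2 * 0.06 / 0.0052
Re = 155.904 / 0.0052
Re = 29982


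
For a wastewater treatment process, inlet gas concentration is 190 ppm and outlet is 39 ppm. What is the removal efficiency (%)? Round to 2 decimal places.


Efficiency = (G_in - G_out) / G_in * 100%
Efficiency = (190 - 39) / 190 * 100
Efficiency = 151 / 190 * 100
Efficiency = 79.47%


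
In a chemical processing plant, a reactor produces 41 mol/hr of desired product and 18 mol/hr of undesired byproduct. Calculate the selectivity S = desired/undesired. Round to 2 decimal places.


S = desired product rate / undesired product rate
S = 41 / 18
S = 2.28


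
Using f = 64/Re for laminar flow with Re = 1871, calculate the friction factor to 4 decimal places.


f = 64 / Re
f = 64 / 1871
f = 0.0342


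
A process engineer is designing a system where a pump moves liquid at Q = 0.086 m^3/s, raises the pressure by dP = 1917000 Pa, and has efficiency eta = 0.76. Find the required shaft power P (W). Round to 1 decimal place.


P = Q * dP / eta
P = 0.086 * 1917000 / 0.76
P = 164862.0 / 0.76
P = 216923.7 W


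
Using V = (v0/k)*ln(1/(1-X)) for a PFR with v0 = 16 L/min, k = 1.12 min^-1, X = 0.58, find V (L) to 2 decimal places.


V = (v0/k) * ln(1/(1-X))
V = (16/1.12) * ln(1/(1-0.58))
V = 14.285714 * ln(2.380952)
V = 14.285714 * 0.8675
V = 12.39 L


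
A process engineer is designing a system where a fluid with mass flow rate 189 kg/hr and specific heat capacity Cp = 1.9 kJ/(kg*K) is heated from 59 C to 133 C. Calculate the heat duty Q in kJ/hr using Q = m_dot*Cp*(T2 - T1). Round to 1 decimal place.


Q = m_dot * Cp * (T2 - T1)
Q = 189 * 1.9 * (133 - 59)
Q = 189 * 1.9 * 74
Q = 26573.4 kJ/hr


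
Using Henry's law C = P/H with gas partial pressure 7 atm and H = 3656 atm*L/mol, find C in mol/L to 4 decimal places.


C = P / H
C = 7 / 3656
C = 0.0019 mol/L


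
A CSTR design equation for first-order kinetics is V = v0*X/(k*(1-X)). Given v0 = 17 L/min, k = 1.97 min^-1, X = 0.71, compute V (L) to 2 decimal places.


V = v0 * X / (k * (1 - X))
V = 17 * 0.71 / (1.97 * (1 - 0.71))
V = 12.07 / (1.97 * 0.29)
V = 12.07 / 0.5713
V = 21.13 L


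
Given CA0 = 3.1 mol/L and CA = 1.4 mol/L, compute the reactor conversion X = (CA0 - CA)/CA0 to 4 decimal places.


X = (CA0 - CA) / CA0
X = (3.1 - 1.4) / 3.1
X = 1.7 / 3.1
X = 0.5484


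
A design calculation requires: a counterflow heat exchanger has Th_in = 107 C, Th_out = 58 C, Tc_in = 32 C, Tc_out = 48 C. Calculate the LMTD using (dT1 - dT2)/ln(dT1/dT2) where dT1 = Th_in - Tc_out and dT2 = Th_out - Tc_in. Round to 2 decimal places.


dT1 = Th_in - Tc_out = 107 - 48 = 59
dT2 = Th_out - Tc_in = 58 - 32 = 26
LMTD = (dT1 - dT2) / ln(dT1/dT2)
LMTD = (59 - 26) / ln(59/26)
LMTD = 40.27 K


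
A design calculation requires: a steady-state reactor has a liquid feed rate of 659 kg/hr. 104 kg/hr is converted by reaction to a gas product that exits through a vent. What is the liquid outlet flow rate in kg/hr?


Steady-state mass balance on the main outlet: F_out = F_in - F_removed
F_out = 659 - 104
F_out = 555 kg/hr


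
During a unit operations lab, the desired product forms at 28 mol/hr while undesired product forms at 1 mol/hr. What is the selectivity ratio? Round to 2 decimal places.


S = desired product rate / undesired product rate
S = 28 / 1
S = 28.00


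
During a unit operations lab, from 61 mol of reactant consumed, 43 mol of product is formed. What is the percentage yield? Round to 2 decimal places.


Yield = (moles product / moles consumed) * 100%
Yield = (43 / 61) * 100
Yield = 0.7049 * 100
Yield = 70.49%


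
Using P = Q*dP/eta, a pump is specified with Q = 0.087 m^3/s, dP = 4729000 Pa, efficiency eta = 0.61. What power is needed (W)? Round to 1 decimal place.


P = Q * dP / eta
P = 0.087 * 4729000 / 0.61
P = 411423.0 / 0.61
P = 674463.9 W


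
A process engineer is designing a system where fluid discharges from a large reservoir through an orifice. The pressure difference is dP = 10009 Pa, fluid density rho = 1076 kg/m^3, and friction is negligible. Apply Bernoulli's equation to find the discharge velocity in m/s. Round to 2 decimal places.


v = sqrt(2*dP/rho)
v = sqrt(2*10009/1076)
v = sqrt(18.604089)
v = 4.31 m/s


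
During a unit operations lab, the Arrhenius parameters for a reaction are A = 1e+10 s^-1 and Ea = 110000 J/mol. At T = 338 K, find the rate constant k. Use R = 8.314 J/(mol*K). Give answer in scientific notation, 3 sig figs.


k = A * exp(-Ea/(R*T))
k = 1e+10 * exp(-110000 / (8.314 * 338))
k = 1e+10 * exp(-39.144069)
k = 1.00e-07


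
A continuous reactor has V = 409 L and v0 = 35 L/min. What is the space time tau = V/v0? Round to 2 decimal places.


tau = V / v0
tau = 409 / 35
tau = 11.69 min


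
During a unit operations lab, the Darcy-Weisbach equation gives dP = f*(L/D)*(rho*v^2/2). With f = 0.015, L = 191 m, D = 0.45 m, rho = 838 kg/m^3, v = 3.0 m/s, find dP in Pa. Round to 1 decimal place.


dP = f * (L/D) * (rho*v^2/2)
dP = 0.015 * (191/0.45) * (838*3.0^2/2)
L/D = 424.44444444
rho*v^2/2 = 838*9.0/2 = 3771.0
dP = 0.015 * 424.44444444 * 3771.0
dP = 24008.7 Pa


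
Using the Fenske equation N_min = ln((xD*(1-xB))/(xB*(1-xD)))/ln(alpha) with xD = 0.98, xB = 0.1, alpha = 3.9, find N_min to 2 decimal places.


N_min = ln((xD*(1-xB))/(xB*(1-xD))) / ln(alpha)
Numerator inside ln: 0.882 / 0.002 = 441.0
ln(441.0) = 6.089045
ln(alpha) = ln(3.9) = 1.360977
N_min = 6.089045 / 1.360977 = 4.47


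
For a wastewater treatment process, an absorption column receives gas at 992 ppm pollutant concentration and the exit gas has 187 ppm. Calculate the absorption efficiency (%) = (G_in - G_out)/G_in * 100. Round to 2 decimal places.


Efficiency = (G_in - G_out) / G_in * 100%
Efficiency = (992 - 187) / 992 * 100
Efficiency = 805 / 992 * 100
Efficiency = 81.15%


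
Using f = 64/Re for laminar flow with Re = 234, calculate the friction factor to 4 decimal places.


f = 64 / Re
f = 64 / 234
f = 0.2735


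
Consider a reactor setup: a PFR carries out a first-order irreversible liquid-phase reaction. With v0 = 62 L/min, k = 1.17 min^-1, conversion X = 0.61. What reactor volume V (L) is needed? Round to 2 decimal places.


V = (v0/k) * ln(1/(1-X))
V = (62/1.17) * ln(1/(1-0.61))
V = 52.991453 * ln(2.564103)
V = 52.991453 * 0.941609
V = 49.90 L


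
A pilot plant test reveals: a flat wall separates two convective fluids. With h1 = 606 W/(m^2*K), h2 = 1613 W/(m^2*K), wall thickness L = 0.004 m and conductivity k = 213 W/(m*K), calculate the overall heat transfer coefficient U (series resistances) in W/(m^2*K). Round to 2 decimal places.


1/U = 1/h1 + L/k + 1/h2
1/U = 1/606 + 0.004/213 + 1/1613
1/U = 0.001650165 + 1.87793e-05 + 0.0006199628
1/U = 0.0022889071
U = 436.89 W/(m^2*K)


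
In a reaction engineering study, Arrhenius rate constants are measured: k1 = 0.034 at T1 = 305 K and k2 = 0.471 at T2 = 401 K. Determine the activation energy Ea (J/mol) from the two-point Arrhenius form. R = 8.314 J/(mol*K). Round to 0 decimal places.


Ea = R * ln(k2/k1) / (1/T1 - 1/T2)
ln(k2/k1) = ln(0.471/0.034) = 2.6284976
1/T1 - 1/T2 = 1/305 - 1/401 = 0.000784922939
Ea = 8.314 * 2.6284976 / 0.000784922939
Ea = 27841 J/mol


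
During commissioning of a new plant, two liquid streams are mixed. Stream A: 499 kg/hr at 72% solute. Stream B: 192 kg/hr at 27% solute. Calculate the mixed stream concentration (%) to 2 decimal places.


Mass balance on solute: F1*x1 + F2*x2 = F3*x3
F3 = F1 + F2 = 499 + 192 = 691 kg/hr
x3 = (F1*x1 + F2*x2)/F3
x3 = (499*0.72 + 192*0.27) / 691
x3 = 59.50%


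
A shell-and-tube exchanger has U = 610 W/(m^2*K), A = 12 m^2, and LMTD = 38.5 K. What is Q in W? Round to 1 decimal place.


Q = U * A * LMTD
Q = 610 * 12 * 38.5
Q = 281820.0 W


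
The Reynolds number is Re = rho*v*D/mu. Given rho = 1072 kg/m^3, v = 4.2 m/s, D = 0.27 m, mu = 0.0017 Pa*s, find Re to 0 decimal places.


Re = rho * v * D / mu
Re = 1072 * 4.2 * 0.27 / 0.0017
Re = 1215.648 / 0.0017
Re = 715087


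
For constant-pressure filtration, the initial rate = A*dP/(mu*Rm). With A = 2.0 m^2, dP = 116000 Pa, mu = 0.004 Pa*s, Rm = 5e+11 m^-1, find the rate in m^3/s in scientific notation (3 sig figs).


rate = A * dP / (mu * Rm)
rate = 2.0 * 116000 / (0.004 * 5e+11)
rate = 232000.0 / 2.000e+09
rate = 1.16e-04 m^3/s


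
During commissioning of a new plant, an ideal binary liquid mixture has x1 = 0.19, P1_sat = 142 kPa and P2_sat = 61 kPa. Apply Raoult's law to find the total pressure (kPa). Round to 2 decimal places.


P = x1*P1_sat + x2*P2_sat
x2 = 1 - x1 = 1 - 0.19 = 0.81
P = 0.19*142 + 0.81*61
P = 26.98 + 49.41
P = 76.39 kPa


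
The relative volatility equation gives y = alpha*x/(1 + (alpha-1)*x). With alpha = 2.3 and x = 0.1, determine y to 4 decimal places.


y = alpha*x / (1 + (alpha-1)*x)
y = 2.3*0.1 / (1 + (2.3-1)*0.1)
y = 0.23 / (1 + 0.13)
y = 0.23 / 1.13
y = 0.2035


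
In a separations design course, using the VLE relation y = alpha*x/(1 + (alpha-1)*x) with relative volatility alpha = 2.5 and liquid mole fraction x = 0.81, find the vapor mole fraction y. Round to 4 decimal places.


y = alpha*x / (1 + (alpha-1)*x)
y = 2.5*0.81 / (1 + (2.5-1)*0.81)
y = 2.025 / (1 + 1.215)
y = 2.025 / 2.215
y = 0.9142


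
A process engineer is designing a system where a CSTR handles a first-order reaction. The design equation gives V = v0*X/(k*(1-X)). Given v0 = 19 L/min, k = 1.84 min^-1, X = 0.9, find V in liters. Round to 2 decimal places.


V = v0 * X / (k * (1 - X))
V = 19 * 0.9 / (1.84 * (1 - 0.9))
V = 17.1 / (1.84 * 0.1)
V = 17.1 / 0.184
V = 92.93 L


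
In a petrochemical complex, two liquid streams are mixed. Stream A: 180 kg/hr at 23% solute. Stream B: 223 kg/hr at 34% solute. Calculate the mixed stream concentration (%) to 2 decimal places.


Mass balance on solute: F1*x1 + F2*x2 = F3*x3
F3 = F1 + F2 = 180 + 223 = 403 kg/hr
x3 = (F1*x1 + F2*x2)/F3
x3 = (180*0.23 + 223*0.34) / 403
x3 = 29.09%


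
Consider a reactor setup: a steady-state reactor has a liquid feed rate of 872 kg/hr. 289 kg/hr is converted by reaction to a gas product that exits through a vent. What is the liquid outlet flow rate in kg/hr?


Steady-state mass balance on the main outlet: F_out = F_in - F_removed
F_out = 872 - 289
F_out = 583 kg/hr


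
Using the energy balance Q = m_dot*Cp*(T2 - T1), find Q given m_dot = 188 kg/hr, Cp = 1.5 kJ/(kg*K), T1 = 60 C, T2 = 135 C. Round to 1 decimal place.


Q = m_dot * Cp * (T2 - T1)
Q = 188 * 1.5 * (135 - 60)
Q = 188 * 1.5 * 75
Q = 21150.0 kJ/hr


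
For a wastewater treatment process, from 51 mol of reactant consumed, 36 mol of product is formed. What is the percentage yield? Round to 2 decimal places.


Yield = (moles product / moles consumed) * 100%
Yield = (36 / 51) * 100
Yield = 0.7059 * 100
Yield = 70.59%


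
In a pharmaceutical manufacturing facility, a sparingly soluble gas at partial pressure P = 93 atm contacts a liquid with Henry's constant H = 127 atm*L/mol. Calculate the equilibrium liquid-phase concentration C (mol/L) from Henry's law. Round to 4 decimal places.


C = P / H
C = 93 / 127
C = 0.7323 mol/L


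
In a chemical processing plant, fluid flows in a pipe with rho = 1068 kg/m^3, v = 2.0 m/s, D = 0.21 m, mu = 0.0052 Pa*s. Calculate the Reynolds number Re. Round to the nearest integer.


Re = rho * v * D / mu
Re = 1068 * 2.0 * 0.21 / 0.0052
Re = 448.56 / 0.0052
Re = 86262


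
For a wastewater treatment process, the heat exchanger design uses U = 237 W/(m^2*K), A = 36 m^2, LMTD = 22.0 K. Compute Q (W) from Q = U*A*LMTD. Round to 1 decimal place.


Q = U * A * LMTD
Q = 237 * 36 * 22.0
Q = 187704.0 W


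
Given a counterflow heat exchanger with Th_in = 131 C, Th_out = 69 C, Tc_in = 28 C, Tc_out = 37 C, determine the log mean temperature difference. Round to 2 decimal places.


dT1 = Th_in - Tc_out = 131 - 37 = 94
dT2 = Th_out - Tc_in = 69 - 28 = 41
LMTD = (dT1 - dT2) / ln(dT1/dT2)
LMTD = (94 - 41) / ln(94/41)
LMTD = 63.88 K


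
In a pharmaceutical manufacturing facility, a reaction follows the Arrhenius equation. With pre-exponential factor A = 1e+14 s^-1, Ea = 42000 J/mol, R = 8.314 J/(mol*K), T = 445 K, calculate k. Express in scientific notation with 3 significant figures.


k = A * exp(-Ea/(R*T))
k = 1e+14 * exp(-42000 / (8.314 * 445))
k = 1e+14 * exp(-11.35218)
k = 1.17e+09


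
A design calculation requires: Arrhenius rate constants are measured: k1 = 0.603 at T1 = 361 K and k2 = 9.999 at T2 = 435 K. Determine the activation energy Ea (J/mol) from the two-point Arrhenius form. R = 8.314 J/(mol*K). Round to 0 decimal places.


Ea = R * ln(k2/k1) / (1/T1 - 1/T2)
ln(k2/k1) = ln(9.999/0.603) = 2.8083232
1/T1 - 1/T2 = 1/361 - 1/435 = 0.000471232528
Ea = 8.314 * 2.8083232 / 0.000471232528
Ea = 49548 J/mol


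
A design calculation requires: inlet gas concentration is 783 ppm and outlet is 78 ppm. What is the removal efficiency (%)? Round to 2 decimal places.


Efficiency = (G_in - G_out) / G_in * 100%
Efficiency = (783 - 78) / 783 * 100
Efficiency = 705 / 783 * 100
Efficiency = 90.04%


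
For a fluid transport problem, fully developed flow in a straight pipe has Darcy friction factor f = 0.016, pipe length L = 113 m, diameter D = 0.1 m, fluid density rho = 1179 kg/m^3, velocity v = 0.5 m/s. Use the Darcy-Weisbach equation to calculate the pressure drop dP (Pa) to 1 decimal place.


dP = f * (L/D) * (rho*v^2/2)
dP = 0.016 * (113/0.1) * (1179*0.5^2/2)
L/D = 1130.0
rho*v^2/2 = 1179*0.25/2 = 147.375
dP = 0.016 * 1130.0 * 147.375
dP = 2664.5 Pa


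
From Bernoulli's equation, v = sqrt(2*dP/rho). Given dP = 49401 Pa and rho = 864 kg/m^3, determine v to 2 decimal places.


v = sqrt(2*dP/rho)
v = sqrt(2*49401/864)
v = sqrt(114.354167)
v = 10.69 m/s


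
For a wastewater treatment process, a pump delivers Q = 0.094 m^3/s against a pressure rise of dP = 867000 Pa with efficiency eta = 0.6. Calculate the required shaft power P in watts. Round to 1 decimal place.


P = Q * dP / eta
P = 0.094 * 867000 / 0.6
P = 81498.0 / 0.6
P = 135830.0 W


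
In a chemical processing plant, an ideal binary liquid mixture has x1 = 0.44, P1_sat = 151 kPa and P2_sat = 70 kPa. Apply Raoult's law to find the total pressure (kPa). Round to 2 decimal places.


P = x1*P1_sat + x2*P2_sat
x2 = 1 - x1 = 1 - 0.44 = 0.56
P = 0.44*151 + 0.56*70
P = 66.44 + 39.2
P = 105.64 kPa


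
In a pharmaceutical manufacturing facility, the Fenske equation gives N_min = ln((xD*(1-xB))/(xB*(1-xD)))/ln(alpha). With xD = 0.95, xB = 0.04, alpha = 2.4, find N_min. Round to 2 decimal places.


N_min = ln((xD*(1-xB))/(xB*(1-xD))) / ln(alpha)
Numerator inside ln: 0.912 / 0.002 = 456.0
ln(456.0) = 6.122493
ln(alpha) = ln(2.4) = 0.875469
N_min = 6.122493 / 0.875469 = 6.99


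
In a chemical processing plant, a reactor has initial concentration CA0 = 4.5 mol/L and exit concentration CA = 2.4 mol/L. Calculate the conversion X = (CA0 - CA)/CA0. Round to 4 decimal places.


X = (CA0 - CA) / CA0
X = (4.5 - 2.4) / 4.5
X = 2.1 / 4.5
X = 0.4667


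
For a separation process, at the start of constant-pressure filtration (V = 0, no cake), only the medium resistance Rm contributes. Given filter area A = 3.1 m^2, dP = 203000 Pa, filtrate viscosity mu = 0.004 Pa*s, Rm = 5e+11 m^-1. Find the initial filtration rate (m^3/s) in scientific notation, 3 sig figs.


rate = A * dP / (mu * Rm)
rate = 3.1 * 203000 / (0.004 * 5e+11)
rate = 629300.0 / 2.000e+09
rate = 3.15e-04 m^3/s


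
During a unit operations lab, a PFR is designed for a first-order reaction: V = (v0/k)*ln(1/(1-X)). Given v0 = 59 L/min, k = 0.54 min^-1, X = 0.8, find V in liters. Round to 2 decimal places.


V = (v0/k) * ln(1/(1-X))
V = (59/0.54) * ln(1/(1-0.8))
V = 109.259259 * ln(5.0)
V = 109.259259 * 1.609438
V = 175.85 L


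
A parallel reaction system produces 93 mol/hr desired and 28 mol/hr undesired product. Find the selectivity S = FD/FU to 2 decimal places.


S = desired product rate / undesired product rate
S = 93 / 28
S = 3.32


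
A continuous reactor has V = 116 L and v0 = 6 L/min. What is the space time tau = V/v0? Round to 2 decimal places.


tau = V / v0
tau = 116 / 6
tau = 19.33 min


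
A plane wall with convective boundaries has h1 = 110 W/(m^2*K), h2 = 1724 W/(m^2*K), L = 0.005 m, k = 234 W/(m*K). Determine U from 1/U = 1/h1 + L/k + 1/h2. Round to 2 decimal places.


1/U = 1/h1 + L/k + 1/h2
1/U = 1/110 + 0.005/234 + 1/1724
1/U = 0.0090909091 + 2.13675e-05 + 0.0005800464
1/U = 0.009692323
U = 103.17 W/(m^2*K)


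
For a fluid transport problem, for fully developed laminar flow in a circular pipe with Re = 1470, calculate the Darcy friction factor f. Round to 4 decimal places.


f = 64 / Re
f = 64 / 1470
f = 0.0435


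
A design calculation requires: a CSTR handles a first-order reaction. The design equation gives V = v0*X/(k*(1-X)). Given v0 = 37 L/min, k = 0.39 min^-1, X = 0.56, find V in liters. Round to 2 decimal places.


V = v0 * X / (k * (1 - X))
V = 37 * 0.56 / (0.39 * (1 - 0.56))
V = 20.72 / (0.39 * 0.44)
V = 20.72 / 0.1716
V = 120.75 L


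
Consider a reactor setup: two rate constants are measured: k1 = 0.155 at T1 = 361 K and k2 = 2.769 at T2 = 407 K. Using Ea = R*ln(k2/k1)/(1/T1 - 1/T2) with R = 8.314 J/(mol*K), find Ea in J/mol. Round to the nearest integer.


Ea = R * ln(k2/k1) / (1/T1 - 1/T2)
ln(k2/k1) = ln(2.769/0.155) = 2.8828164
1/T1 - 1/T2 = 1/361 - 1/407 = 0.000313080645
Ea = 8.314 * 2.8828164 / 0.000313080645
Ea = 76555 J/mol


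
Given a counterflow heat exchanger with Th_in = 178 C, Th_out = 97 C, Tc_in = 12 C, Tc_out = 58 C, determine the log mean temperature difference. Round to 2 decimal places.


dT1 = Th_in - Tc_out = 178 - 58 = 120
dT2 = Th_out - Tc_in = 97 - 12 = 85
LMTD = (dT1 - dT2) / ln(dT1/dT2)
LMTD = (120 - 85) / ln(120/85)
LMTD = 101.50 K


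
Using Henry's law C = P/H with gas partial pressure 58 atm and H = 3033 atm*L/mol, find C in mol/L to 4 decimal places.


C = P / H
C = 58 / 3033
C = 0.0191 mol/L


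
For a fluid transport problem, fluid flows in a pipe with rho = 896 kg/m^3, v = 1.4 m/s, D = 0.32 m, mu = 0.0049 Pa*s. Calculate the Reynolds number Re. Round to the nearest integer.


Re = rho * v * D / mu
Re = 896 * 1.4 * 0.32 / 0.0049
Re = 401.408 / 0.0049
Re = 81920


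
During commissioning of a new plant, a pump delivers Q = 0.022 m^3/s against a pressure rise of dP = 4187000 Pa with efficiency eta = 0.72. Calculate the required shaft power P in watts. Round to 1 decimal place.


P = Q * dP / eta
P = 0.022 * 4187000 / 0.72
P = 92114.0 / 0.72
P = 127936.1 W


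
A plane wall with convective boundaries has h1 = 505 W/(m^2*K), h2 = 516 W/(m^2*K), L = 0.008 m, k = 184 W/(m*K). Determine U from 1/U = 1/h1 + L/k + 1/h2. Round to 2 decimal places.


1/U = 1/h1 + L/k + 1/h2
1/U = 1/505 + 0.008/184 + 1/516
1/U = 0.001980198 + 4.34783e-05 + 0.0019379845
1/U = 0.0039616608
U = 252.42 W/(m^2*K)


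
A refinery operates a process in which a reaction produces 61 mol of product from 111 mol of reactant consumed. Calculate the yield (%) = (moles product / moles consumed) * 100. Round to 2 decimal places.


Yield = (moles product / moles consumed) * 100%
Yield = (61 / 111) * 100
Yield = 0.5495 * 100
Yield = 54.95%


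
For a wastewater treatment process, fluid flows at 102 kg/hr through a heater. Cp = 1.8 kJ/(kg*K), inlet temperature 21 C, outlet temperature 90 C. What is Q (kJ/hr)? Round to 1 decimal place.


Q = m_dot * Cp * (T2 - T1)
Q = 102 * 1.8 * (90 - 21)
Q = 102 * 1.8 * 69
Q = 12668.4 kJ/hr


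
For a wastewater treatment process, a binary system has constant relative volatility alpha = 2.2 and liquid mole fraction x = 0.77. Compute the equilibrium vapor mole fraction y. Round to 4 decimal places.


y = alpha*x / (1 + (alpha-1)*x)
y = 2.2*0.77 / (1 + (2.2-1)*0.77)
y = 1.694 / (1 + 0.924)
y = 1.694 / 1.924
y = 0.8805


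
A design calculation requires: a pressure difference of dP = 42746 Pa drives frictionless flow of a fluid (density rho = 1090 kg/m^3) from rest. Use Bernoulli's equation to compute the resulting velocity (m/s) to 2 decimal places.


v = sqrt(2*dP/rho)
v = sqrt(2*42746/1090)
v = sqrt(78.433028)
v = 8.86 m/s


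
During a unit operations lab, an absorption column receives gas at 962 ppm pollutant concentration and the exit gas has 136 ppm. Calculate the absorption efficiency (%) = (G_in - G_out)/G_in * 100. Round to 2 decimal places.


Efficiency = (G_in - G_out) / G_in * 100%
Efficiency = (962 - 136) / 962 * 100
Efficiency = 826 / 962 * 100
Efficiency = 85.86%


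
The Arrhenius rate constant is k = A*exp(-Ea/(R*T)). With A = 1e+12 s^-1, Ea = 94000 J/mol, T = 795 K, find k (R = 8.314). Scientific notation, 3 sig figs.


k = A * exp(-Ea/(R*T))
k = 1e+12 * exp(-94000 / (8.314 * 795))
k = 1e+12 * exp(-14.221674)
k = 6.66e+05


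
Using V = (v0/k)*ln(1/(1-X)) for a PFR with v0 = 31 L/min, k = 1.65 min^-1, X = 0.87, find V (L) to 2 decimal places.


V = (v0/k) * ln(1/(1-X))
V = (31/1.65) * ln(1/(1-0.87))
V = 18.787879 * ln(7.692308)
V = 18.787879 * 2.040221
V = 38.33 L


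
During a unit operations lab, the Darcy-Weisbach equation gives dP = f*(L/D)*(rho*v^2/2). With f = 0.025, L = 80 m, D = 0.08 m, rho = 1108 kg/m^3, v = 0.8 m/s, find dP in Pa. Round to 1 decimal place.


dP = f * (L/D) * (rho*v^2/2)
dP = 0.025 * (80/0.08) * (1108*0.8^2/2)
L/D = 1000.0
rho*v^2/2 = 1108*0.64/2 = 354.56
dP = 0.025 * 1000.0 * 354.56
dP = 8864.0 Pa


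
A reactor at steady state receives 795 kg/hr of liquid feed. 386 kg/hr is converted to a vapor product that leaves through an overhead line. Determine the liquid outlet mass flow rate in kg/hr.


Steady-state mass balance on the main outlet: F_out = F_in - F_removed
F_out = 795 - 386
F_out = 409 kg/hr


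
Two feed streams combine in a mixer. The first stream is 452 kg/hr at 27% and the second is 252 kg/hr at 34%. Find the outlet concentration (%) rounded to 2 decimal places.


Mass balance on solute: F1*x1 + F2*x2 = F3*x3
F3 = F1 + F2 = 452 + 252 = 704 kg/hr
x3 = (F1*x1 + F2*x2)/F3
x3 = (452*0.27 + 252*0.34) / 704
x3 = 29.51%


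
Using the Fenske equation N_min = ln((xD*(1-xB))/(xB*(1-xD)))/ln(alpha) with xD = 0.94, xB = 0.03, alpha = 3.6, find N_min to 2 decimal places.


N_min = ln((xD*(1-xB))/(xB*(1-xD))) / ln(alpha)
Numerator inside ln: 0.9118 / 0.0018 = 506.555556
ln(506.555556) = 6.227634
ln(alpha) = ln(3.6) = 1.280934
N_min = 6.227634 / 1.280934 = 4.86


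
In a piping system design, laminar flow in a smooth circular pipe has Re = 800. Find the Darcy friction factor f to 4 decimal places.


f = 64 / Re
f = 64 / 800
f = 0.0800


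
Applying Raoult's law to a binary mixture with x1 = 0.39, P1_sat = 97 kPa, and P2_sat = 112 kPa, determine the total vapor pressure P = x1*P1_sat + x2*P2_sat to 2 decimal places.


P = x1*P1_sat + x2*P2_sat
x2 = 1 - x1 = 1 - 0.39 = 0.61
P = 0.39*97 + 0.61*112
P = 37.83 + 68.32
P = 106.15 kPa


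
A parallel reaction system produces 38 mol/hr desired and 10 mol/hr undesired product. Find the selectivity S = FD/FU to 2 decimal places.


S = desired product rate / undesired product rate
S = 38 / 10
S = 3.80


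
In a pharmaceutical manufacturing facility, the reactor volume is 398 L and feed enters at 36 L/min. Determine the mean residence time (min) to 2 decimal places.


tau = V / v0
tau = 398 / 36
tau = 11.06 min


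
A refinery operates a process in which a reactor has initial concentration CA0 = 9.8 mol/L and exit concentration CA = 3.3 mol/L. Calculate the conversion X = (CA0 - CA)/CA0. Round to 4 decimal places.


X = (CA0 - CA) / CA0
X = (9.8 - 3.3) / 9.8
X = 6.5 / 9.8
X = 0.6633


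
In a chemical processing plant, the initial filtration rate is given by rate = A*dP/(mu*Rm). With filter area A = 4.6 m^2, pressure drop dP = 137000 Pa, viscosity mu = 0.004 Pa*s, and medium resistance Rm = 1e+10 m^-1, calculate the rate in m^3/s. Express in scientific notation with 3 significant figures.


rate = A * dP / (mu * Rm)
rate = 4.6 * 137000 / (0.004 * 1e+10)
rate = 630200.0 / 4.000e+07
rate = 1.58e-02 m^3/s


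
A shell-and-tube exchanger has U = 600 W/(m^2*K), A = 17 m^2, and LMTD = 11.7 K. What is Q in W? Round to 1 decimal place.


Q = U * A * LMTD
Q = 600 * 17 * 11.7
Q = 119340.0 W


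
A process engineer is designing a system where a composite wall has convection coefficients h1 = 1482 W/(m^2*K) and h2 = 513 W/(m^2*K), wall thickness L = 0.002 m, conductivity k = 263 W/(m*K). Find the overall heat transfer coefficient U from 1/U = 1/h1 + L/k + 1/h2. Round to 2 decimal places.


1/U = 1/h1 + L/k + 1/h2
1/U = 1/1482 + 0.002/263 + 1/513
1/U = 0.0006747638 + 7.6046e-06 + 0.0019493177
1/U = 0.0026316861
U = 379.98 W/(m^2*K)


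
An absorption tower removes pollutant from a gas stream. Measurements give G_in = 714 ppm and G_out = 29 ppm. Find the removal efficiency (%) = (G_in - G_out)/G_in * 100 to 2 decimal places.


Efficiency = (G_in - G_out) / G_in * 100%
Efficiency = (714 - 29) / 714 * 100
Efficiency = 685 / 714 * 100
Efficiency = 95.94%


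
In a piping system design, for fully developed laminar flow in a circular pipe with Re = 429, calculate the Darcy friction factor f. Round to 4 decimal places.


f = 64 / Re
f = 64 / 429
f = 0.1492


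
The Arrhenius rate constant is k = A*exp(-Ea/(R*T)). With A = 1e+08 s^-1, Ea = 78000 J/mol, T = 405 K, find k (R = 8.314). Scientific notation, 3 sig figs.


k = A * exp(-Ea/(R*T))
k = 1e+08 * exp(-78000 / (8.314 * 405))
k = 1e+08 * exp(-23.164854)
k = 8.70e-03


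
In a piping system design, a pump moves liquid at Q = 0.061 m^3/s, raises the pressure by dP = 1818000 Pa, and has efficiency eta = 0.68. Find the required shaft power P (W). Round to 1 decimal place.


P = Q * dP / eta
P = 0.061 * 1818000 / 0.68
P = 110898.0 / 0.68
P = 163085.3 W


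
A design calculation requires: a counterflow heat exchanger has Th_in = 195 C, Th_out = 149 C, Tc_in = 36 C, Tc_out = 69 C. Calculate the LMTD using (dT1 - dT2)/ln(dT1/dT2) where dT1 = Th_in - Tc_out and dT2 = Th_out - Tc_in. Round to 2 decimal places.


dT1 = Th_in - Tc_out = 195 - 69 = 126
dT2 = Th_out - Tc_in = 149 - 36 = 113
LMTD = (dT1 - dT2) / ln(dT1/dT2)
LMTD = (126 - 113) / ln(126/113)
LMTD = 119.38 K


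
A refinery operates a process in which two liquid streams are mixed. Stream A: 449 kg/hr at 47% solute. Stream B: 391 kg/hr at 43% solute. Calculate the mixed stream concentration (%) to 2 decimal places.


Mass balance on solute: F1*x1 + F2*x2 = F3*x3
F3 = F1 + F2 = 449 + 391 = 840 kg/hr
x3 = (F1*x1 + F2*x2)/F3
x3 = (449*0.47 + 391*0.43) / 840
x3 = 45.14%


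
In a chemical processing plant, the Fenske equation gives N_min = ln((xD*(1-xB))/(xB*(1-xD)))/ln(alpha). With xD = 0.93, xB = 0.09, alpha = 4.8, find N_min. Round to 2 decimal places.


N_min = ln((xD*(1-xB))/(xB*(1-xD))) / ln(alpha)
Numerator inside ln: 0.8463 / 0.0063 = 134.333333
ln(134.333333) = 4.900324
ln(alpha) = ln(4.8) = 1.568616
N_min = 4.900324 / 1.568616 = 3.12


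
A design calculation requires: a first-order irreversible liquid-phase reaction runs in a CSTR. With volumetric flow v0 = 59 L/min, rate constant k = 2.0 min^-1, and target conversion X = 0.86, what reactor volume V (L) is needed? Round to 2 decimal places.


V = v0 * X / (k * (1 - X))
V = 59 * 0.86 / (2.0 * (1 - 0.86))
V = 50.74 / (2.0 * 0.14)
V = 50.74 / 0.28
V = 181.21 L


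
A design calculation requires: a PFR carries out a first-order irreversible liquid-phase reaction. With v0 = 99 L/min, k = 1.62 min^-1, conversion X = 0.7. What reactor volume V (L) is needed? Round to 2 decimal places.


V = (v0/k) * ln(1/(1-X))
V = (99/1.62) * ln(1/(1-0.7))
V = 61.111111 * ln(3.333333)
V = 61.111111 * 1.203973
V = 73.58 L


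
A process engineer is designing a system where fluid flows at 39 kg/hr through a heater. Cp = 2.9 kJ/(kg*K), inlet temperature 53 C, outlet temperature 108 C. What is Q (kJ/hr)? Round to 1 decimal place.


Q = m_dot * Cp * (T2 - T1)
Q = 39 * 2.9 * (108 - 53)
Q = 39 * 2.9 * 55
Q = 6220.5 kJ/hr


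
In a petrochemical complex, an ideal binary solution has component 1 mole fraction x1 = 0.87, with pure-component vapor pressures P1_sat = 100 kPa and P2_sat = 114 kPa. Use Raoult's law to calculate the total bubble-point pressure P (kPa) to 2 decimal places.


P = x1*P1_sat + x2*P2_sat
x2 = 1 - x1 = 1 - 0.87 = 0.13
P = 0.87*100 + 0.13*114
P = 87.0 + 14.82
P = 101.82 kPa


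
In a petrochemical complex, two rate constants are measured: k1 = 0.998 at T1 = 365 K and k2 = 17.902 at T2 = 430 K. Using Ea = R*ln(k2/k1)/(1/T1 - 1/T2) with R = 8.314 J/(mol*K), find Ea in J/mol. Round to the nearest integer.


Ea = R * ln(k2/k1) / (1/T1 - 1/T2)
ln(k2/k1) = ln(17.902/0.998) = 2.8869144
1/T1 - 1/T2 = 1/365 - 1/430 = 0.000414144632
Ea = 8.314 * 2.8869144 / 0.000414144632
Ea = 57955 J/mol


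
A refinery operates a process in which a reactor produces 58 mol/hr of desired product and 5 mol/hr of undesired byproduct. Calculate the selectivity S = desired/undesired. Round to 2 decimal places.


S = desired product rate / undesired product rate
S = 58 / 5
S = 11.60


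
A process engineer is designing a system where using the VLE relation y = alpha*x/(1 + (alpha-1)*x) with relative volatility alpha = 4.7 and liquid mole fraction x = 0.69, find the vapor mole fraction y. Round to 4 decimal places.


y = alpha*x / (1 + (alpha-1)*x)
y = 4.7*0.69 / (1 + (4.7-1)*0.69)
y = 3.243 / (1 + 2.553)
y = 3.243 / 3.553
y = 0.9127


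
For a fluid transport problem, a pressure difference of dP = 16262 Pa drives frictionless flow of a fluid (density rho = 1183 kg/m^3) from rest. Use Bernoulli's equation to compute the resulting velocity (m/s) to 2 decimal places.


v = sqrt(2*dP/rho)
v = sqrt(2*16262/1183)
v = sqrt(27.492815)
v = 5.24 m/s


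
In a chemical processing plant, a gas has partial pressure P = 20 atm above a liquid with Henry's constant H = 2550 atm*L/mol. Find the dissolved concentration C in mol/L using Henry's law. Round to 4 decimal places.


C = P / H
C = 20 / 2550
C = 0.0078 mol/L


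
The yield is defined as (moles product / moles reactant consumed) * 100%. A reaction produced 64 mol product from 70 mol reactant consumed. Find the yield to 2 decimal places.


Yield = (moles product / moles consumed) * 100%
Yield = (64 / 70) * 100
Yield = 0.9143 * 100
Yield = 91.43%


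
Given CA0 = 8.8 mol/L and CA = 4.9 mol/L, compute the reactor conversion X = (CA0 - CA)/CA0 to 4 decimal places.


X = (CA0 - CA) / CA0
X = (8.8 - 4.9) / 8.8
X = 3.9 / 8.8
X = 0.4432
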